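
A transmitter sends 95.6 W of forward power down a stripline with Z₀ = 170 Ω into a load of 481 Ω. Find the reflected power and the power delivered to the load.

P_reflected ≈ 21.8 W; P_delivered ≈ 73.8 W

Γ = (481 − 170)/(481 + 170) = 0.478
|Γ|² = 0.228
P_refl = |Γ|²·P_inc = 21.8 W, P_del = (1 − |Γ|²)·P_inc = 73.8 W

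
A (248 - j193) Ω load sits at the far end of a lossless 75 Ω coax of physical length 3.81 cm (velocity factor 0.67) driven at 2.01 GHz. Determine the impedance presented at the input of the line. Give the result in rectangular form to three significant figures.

λ = v/f = 0.67·c / 2.01 GHz = 0.1 m
βl = 2π·l/λ = 2π × 0.381 = 137°
tan(βl) = tan(137°) = -0.927
Z_in = Z_0·(Z_L + jZ_0·tanβl)/(Z_0 + jZ_L·tanβl)
     = 75·(248 − j263)/(-104 − j230)

Z_in ≈ 40.7 + j99.3 Ω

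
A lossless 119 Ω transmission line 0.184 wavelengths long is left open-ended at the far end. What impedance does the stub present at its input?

Z_in ≈ −j52.4 Ω

βl = 2π × 0.184 = 66.2°
tan(βl) = 2.27
For an open-ended stub, Z_in = −jZ_0·cot(βl) = −jZ_0/tan(βl)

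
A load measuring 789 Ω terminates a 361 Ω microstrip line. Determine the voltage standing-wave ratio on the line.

VSWR ≈ 2.19

For a purely resistive load, VSWR = R_L/Z_0 or Z_0/R_L (whichever > 1) = 789/361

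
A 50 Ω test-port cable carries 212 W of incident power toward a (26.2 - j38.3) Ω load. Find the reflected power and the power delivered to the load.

|Γ| = |(-23.8 − j38.3)/(76.2 − j38.3)| = 0.529
|Γ|² = 0.28
P_refl = |Γ|²·P_inc = 59.3 W, P_del = (1 − |Γ|²)·P_inc = 153 W

P_reflected ≈ 59.3 W; P_delivered ≈ 153 W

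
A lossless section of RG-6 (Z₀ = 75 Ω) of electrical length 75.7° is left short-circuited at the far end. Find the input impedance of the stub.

tan(βl) = 3.92
For a short-circuited stub, Z_in = jZ_0·tan(βl)

Z_in ≈ +j294 Ω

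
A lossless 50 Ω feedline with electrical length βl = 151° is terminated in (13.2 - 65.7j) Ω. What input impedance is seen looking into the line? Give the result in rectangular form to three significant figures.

tan(βl) = tan(151°) = -0.554
Z_in = Z_0·(Z_L + jZ_0·tanβl)/(Z_0 + jZ_L·tanβl)
     = 50·(13.2 − j93.4)/(13.6 − j7.32)

Z_in ≈ 181 − j246 Ω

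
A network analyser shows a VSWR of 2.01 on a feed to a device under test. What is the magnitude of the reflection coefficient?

|Γ| = (S − 1)/(S + 1) = (2.01 − 1)/(2.01 + 1) = 1.01/3.01

|Γ| ≈ 0.336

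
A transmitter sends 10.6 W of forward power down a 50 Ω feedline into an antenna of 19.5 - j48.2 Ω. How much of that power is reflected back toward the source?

P_reflected ≈ 4.82 W

|Γ| = |(-30.5 − j48.2)/(69.5 − j48.2)| = 0.674
|Γ|² = 0.455
P_refl = |Γ|²·P_inc = 4.82 W, P_del = (1 − |Γ|²)·P_inc = 5.78 W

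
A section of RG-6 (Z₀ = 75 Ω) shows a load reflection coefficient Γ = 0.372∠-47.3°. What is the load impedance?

Z_L = Z_0·(1 + Γ)/(1 − Γ) = 75·(1.25 − j0.273)/(0.748 + j0.273)

Z_L ≈ 102 − j64.7 Ω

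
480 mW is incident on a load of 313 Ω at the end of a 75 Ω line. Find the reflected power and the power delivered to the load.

Γ = (313 − 75)/(313 + 75) = 0.613
|Γ|² = 0.376
P_refl = |Γ|²·P_inc = 181 mW, P_del = (1 − |Γ|²)·P_inc = 299 mW

P_reflected ≈ 181 mW; P_delivered ≈ 299 mW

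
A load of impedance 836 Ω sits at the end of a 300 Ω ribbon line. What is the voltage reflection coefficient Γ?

Γ = 0.472

Γ = (Z_L − Z_0)/(Z_L + Z_0) = (836 − 300)/(836 + 300) = 536/1136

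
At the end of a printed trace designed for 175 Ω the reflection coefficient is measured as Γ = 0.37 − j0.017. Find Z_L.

Z_L ≈ 380 − j15 Ω

Z_L = Z_0·(1 + Γ)/(1 − Γ) = 175·(1.37 − j0.017)/(0.63 + j0.017)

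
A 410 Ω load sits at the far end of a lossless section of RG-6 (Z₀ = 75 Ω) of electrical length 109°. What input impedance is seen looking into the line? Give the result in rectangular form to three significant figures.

Z_in ≈ 15.3 + j24.9 Ω

tan(βl) = tan(109°) = -2.9
Z_in = Z_0·(Z_L + jZ_0·tanβl)/(Z_0 + jZ_L·tanβl)
     = 75·(410 − j218)/(75 − j1190)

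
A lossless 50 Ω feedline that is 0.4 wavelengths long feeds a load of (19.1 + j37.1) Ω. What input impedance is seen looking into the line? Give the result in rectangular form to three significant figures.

Z_in ≈ 11.9 + j2.65 Ω

βl = 2π × 0.4 = 144°
tan(βl) = tan(144°) = -0.727
Z_in = Z_0·(Z_L + jZ_0·tanβl)/(Z_0 + jZ_L·tanβl)
     = 50·(19.1 + j0.773)/(77 − j13.9)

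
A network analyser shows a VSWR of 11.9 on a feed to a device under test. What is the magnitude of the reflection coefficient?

|Γ| ≈ 0.845

|Γ| = (S − 1)/(S + 1) = (11.9 − 1)/(11.9 + 1) = 10.9/12.9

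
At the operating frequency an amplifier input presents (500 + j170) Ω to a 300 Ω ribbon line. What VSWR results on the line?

VSWR ≈ 1.95

Γ = (Z_L − Z_0)/(Z_L + Z_0) = (200 + j170)/(800 + j170)
|Γ| = 262/818 = 0.321
VSWR = (1 + |Γ|)/(1 − |Γ|) = 1.32/0.679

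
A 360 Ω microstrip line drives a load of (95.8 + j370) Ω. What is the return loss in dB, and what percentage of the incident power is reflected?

Γ = (-264.2 + j370)/(455.8 + j370), |Γ| = 0.774
RL = −20·log₁₀(0.774) = 2.22 dB
P_refl/P_inc = |Γ|² = 0.6

RL ≈ 2.22 dB; 60% of incident power reflected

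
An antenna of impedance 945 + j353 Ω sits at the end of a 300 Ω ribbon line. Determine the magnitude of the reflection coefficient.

Γ = (Z_L − Z_0)/(Z_L + Z_0) = (645 + j353)/(1245 + j353)
|Γ| = 735/1290

|Γ| ≈ 0.568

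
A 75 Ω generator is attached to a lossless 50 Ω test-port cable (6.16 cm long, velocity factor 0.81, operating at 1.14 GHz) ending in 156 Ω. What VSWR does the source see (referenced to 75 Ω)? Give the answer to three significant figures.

VSWR ≈ 4.54

λ = v/f = 0.81·c / 1.14 GHz = 0.213 m
βl = 2π·l/λ = 2π × 0.289 = 104°
tan(βl) = -4
Z_in = Z_0·(Z_L + jZ_0·tanβl)/(Z_0 + jZ_L·tanβl) = 16.9 + j11.1 Ω
Γ_s = (Z_in − Z_s)/(Z_in + Z_s) = (-58.1 + j11.1)/(91.9 + j11.1), |Γ_s| = 0.639
VSWR = (1 + |Γ_s|)/(1 − |Γ_s|)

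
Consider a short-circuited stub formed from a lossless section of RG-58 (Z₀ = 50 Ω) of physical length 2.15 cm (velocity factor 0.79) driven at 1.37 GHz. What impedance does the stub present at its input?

Z_in ≈ +j49.6 Ω

λ = v/f = 0.79·c / 1.37 GHz = 0.173 m
βl = 2π·l/λ = 2π × 0.124 = 44.7°
tan(βl) = 0.991
For a short-circuited stub, Z_in = jZ_0·tan(βl)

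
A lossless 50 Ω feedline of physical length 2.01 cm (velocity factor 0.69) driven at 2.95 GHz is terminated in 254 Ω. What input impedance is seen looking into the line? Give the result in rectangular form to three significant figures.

λ = v/f = 0.69·c / 2.95 GHz = 0.0702 m
βl = 2π·l/λ = 2π × 0.286 = 103°
tan(βl) = tan(103°) = -4.29
Z_in = Z_0·(Z_L + jZ_0·tanβl)/(Z_0 + jZ_L·tanβl)
     = 50·(254 − j214)/(50 − j1090)

Z_in ≈ 10.4 + j11.2 Ω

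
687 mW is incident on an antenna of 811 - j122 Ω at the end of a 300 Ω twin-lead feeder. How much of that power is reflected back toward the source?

|Γ| = |(511 − j122)/(1111 − j122)| = 0.47
|Γ|² = 0.221
P_refl = |Γ|²·P_inc = 152 mW, P_del = (1 − |Γ|²)·P_inc = 535 mW

P_reflected ≈ 152 mW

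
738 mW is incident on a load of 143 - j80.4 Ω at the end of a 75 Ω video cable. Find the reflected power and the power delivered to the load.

|Γ| = |(68 − j80.4)/(218 − j80.4)| = 0.453
|Γ|² = 0.205
P_refl = |Γ|²·P_inc = 152 mW, P_del = (1 − |Γ|²)·P_inc = 586 mW

P_reflected ≈ 152 mW; P_delivered ≈ 586 mW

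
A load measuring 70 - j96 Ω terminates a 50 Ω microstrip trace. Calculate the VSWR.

Γ = (Z_L − Z_0)/(Z_L + Z_0) = (20 − j96)/(120 − j96)
|Γ| = 98.1/154 = 0.638
VSWR = (1 + |Γ|)/(1 − |Γ|) = 1.64/0.362

VSWR ≈ 4.53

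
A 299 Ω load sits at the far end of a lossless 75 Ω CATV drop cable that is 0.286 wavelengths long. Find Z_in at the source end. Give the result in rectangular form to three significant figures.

βl = 2π × 0.286 = 103°
tan(βl) = tan(103°) = -4.35
Z_in = Z_0·(Z_L + jZ_0·tanβl)/(Z_0 + jZ_L·tanβl)
     = 75·(299 − j326)/(75 − j1300)

Z_in ≈ 19.7 + j16.1 Ω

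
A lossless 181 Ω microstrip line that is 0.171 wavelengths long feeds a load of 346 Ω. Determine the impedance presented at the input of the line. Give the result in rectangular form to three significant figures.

βl = 2π × 0.171 = 61.6°
tan(βl) = tan(61.6°) = 1.85
Z_in = Z_0·(Z_L + jZ_0·tanβl)/(Z_0 + jZ_L·tanβl)
     = 181·(346 + j334)/(181 + j639)

Z_in ≈ 113 − j65.9 Ω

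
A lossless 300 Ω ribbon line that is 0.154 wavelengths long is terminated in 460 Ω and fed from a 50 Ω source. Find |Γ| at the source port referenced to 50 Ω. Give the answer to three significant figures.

|Γ| ≈ 0.699

βl = 2π × 0.154 = 55.4°
tan(βl) = 1.45
Z_in = Z_0·(Z_L + jZ_0·tanβl)/(Z_0 + jZ_L·tanβl) = 240 − j98.8 Ω
Γ_s = (Z_in − Z_s)/(Z_in + Z_s) = (190 − j98.8)/(290 − j98.8), |Γ_s| = 0.699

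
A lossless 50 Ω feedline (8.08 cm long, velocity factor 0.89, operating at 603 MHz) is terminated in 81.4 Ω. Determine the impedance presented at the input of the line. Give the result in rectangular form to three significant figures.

Z_in ≈ 34.3 − j13.1 Ω

λ = v/f = 0.89·c / 603 MHz = 0.443 m
βl = 2π·l/λ = 2π × 0.182 = 65.7°
tan(βl) = tan(65.7°) = 2.21
Z_in = Z_0·(Z_L + jZ_0·tanβl)/(Z_0 + jZ_L·tanβl)
     = 50·(81.4 + j111)/(50 + j180)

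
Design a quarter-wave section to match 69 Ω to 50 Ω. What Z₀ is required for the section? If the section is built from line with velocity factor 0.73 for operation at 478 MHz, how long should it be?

Z_qwt = √(Z_0·R_L) = √(50 × 69) = √3450
λ = 0.73·c/f = 0.458 m, so l = λ/4 = 0.115 m

Z_qwt ≈ 58.7 Ω; length ≈ 11.5 cm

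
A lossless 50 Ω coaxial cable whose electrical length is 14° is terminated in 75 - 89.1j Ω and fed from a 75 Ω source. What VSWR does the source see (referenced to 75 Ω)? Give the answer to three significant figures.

VSWR ≈ 3.75

tan(βl) = 0.249
Z_in = Z_0·(Z_L + jZ_0·tanβl)/(Z_0 + jZ_L·tanβl) = 35.8 − j62.3 Ω
Γ_s = (Z_in − Z_s)/(Z_in + Z_s) = (-39.2 − j62.3)/(111 − j62.3), |Γ_s| = 0.579
VSWR = (1 + |Γ_s|)/(1 − |Γ_s|)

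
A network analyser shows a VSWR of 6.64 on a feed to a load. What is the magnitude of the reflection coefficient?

|Γ| ≈ 0.738

|Γ| = (S − 1)/(S + 1) = (6.64 − 1)/(6.64 + 1) = 5.64/7.64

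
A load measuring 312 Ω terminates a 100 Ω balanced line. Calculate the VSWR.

VSWR ≈ 3.12

Γ = (312 − 100)/(312 + 100) = 0.515
VSWR = (1 + 0.515)/(1 − 0.515)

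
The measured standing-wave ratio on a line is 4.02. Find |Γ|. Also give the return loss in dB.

|Γ| ≈ 0.602; return loss ≈ 4.41 dB

|Γ| = (S − 1)/(S + 1) = (4.02 − 1)/(4.02 + 1) = 3.02/5.02
RL = −20·log₁₀|Γ| = −20·log₁₀(0.602)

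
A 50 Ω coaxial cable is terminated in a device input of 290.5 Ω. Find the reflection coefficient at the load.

Γ = 0.706

Γ = (Z_L − Z_0)/(Z_L + Z_0) = (290.5 − 50)/(290.5 + 50) = 240.5/340.5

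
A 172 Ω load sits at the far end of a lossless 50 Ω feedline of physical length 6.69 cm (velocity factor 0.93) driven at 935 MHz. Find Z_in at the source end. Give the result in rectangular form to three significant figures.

λ = v/f = 0.93·c / 935 MHz = 0.298 m
βl = 2π·l/λ = 2π × 0.224 = 80.7°
tan(βl) = tan(80.7°) = 6.11
Z_in = Z_0·(Z_L + jZ_0·tanβl)/(Z_0 + jZ_L·tanβl)
     = 50·(172 + j306)/(50 + j1050)

Z_in ≈ 14.9 − j7.47 Ω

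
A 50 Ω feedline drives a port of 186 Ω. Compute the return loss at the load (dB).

RL ≈ 4.79 dB

Γ = (186 − 50)/(186 + 50) = 0.576
RL = −20·log₁₀|Γ| = −20·log₁₀(0.576)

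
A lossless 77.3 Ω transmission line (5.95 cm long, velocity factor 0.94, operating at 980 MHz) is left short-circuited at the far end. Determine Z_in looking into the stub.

λ = v/f = 0.94·c / 980 MHz = 0.288 m
βl = 2π·l/λ = 2π × 0.207 = 74.4°
tan(βl) = 3.59
For a short-circuited stub, Z_in = jZ_0·tan(βl)

Z_in ≈ +j278 Ω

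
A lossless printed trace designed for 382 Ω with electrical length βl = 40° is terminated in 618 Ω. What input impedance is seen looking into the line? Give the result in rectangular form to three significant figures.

Z_in ≈ 370 − j182 Ω

tan(βl) = tan(40°) = 0.839
Z_in = Z_0·(Z_L + jZ_0·tanβl)/(Z_0 + jZ_L·tanβl)
     = 382·(618 + j321)/(382 + j519)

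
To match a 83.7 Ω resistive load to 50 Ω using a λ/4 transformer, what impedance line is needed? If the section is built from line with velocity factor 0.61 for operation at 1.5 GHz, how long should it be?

Z_qwt = √(Z_0·R_L) = √(50 × 83.7) = √4185
λ = 0.61·c/f = 0.122 m, so l = λ/4 = 0.0305 m

Z_qwt ≈ 64.7 Ω; length ≈ 3.05 cm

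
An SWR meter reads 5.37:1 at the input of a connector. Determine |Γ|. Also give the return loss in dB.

|Γ| ≈ 0.686; return loss ≈ 3.27 dB

|Γ| = (S − 1)/(S + 1) = (5.37 − 1)/(5.37 + 1) = 4.37/6.37
RL = −20·log₁₀|Γ| = −20·log₁₀(0.686)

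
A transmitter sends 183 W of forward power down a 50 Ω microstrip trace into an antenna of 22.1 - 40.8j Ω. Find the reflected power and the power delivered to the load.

P_reflected ≈ 65.1 W; P_delivered ≈ 118 W

|Γ| = |(-27.9 − j40.8)/(72.1 − j40.8)| = 0.597
|Γ|² = 0.356
P_refl = |Γ|²·P_inc = 65.1 W, P_del = (1 − |Γ|²)·P_inc = 118 W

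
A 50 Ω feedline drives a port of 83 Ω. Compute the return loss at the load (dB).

Γ = (83 − 50)/(83 + 50) = 0.248
RL = −20·log₁₀|Γ| = −20·log₁₀(0.248)

RL ≈ 12.1 dB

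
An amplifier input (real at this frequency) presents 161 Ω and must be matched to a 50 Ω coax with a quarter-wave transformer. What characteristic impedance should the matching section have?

Z_qwt = √(Z_0·R_L) = √(50 × 161) = √8050

Z_qwt ≈ 89.7 Ω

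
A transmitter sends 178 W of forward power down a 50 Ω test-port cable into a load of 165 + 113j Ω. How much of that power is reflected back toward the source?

|Γ| = |(115 + j113)/(215 + j113)| = 0.664
|Γ|² = 0.441
P_refl = |Γ|²·P_inc = 78.4 W, P_del = (1 − |Γ|²)·P_inc = 99.6 W

P_reflected ≈ 78.4 W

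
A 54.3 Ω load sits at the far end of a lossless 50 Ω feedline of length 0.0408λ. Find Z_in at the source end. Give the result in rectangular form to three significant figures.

βl = 2π × 0.0408 = 14.7°
tan(βl) = tan(14.7°) = 0.262
Z_in = Z_0·(Z_L + jZ_0·tanβl)/(Z_0 + jZ_L·tanβl)
     = 50·(54.3 + j13.1)/(50 + j14.2)

Z_in ≈ 53.7 − j2.17 Ω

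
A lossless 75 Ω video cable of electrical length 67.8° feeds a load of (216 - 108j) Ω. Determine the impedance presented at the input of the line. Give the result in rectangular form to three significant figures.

tan(βl) = tan(67.8°) = 2.45
Z_in = Z_0·(Z_L + jZ_0·tanβl)/(Z_0 + jZ_L·tanβl)
     = 75·(216 + j75.8)/(340 + j529)

Z_in ≈ 21.5 − j16.8 Ω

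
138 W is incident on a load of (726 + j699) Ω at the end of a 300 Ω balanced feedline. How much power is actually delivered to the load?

P_delivered ≈ 78 W

|Γ| = |(426 + j699)/(1026 + j699)| = 0.659
|Γ|² = 0.435
P_refl = |Γ|²·P_inc = 60 W, P_del = (1 − |Γ|²)·P_inc = 78 W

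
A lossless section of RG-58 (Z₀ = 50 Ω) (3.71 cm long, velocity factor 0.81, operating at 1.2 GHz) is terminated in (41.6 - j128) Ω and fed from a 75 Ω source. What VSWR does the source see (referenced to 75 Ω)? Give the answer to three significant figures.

VSWR ≈ 14.7

λ = v/f = 0.81·c / 1.2 GHz = 0.203 m
βl = 2π·l/λ = 2π × 0.183 = 66°
tan(βl) = 2.24
Z_in = Z_0·(Z_L + jZ_0·tanβl)/(Z_0 + jZ_L·tanβl) = 5.13 − j3.78 Ω
Γ_s = (Z_in − Z_s)/(Z_in + Z_s) = (-69.9 − j3.78)/(80.1 − j3.78), |Γ_s| = 0.872
VSWR = (1 + |Γ_s|)/(1 − |Γ_s|)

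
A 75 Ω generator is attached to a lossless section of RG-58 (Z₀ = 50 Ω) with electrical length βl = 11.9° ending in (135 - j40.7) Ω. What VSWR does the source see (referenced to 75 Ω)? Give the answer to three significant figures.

tan(βl) = 0.211
Z_in = Z_0·(Z_L + jZ_0·tanβl)/(Z_0 + jZ_L·tanβl) = 83.1 − j66.1 Ω
Γ_s = (Z_in − Z_s)/(Z_in + Z_s) = (8.12 − j66.1)/(158 − j66.1), |Γ_s| = 0.389
VSWR = (1 + |Γ_s|)/(1 − |Γ_s|)

VSWR ≈ 2.27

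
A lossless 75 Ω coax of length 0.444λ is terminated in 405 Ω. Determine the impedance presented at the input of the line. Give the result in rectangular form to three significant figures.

Z_in ≈ 93.2 + j157 Ω

βl = 2π × 0.444 = 160°
tan(βl) = tan(160°) = -0.367
Z_in = Z_0·(Z_L + jZ_0·tanβl)/(Z_0 + jZ_L·tanβl)
     = 75·(405 − j27.5)/(75 − j149)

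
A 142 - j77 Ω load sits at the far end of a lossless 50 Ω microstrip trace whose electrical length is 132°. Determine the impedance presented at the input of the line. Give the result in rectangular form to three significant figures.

Z_in ≈ 30.3 + j51.9 Ω

tan(βl) = tan(132°) = -1.11
Z_in = Z_0·(Z_L + jZ_0·tanβl)/(Z_0 + jZ_L·tanβl)
     = 50·(142 − j133)/(-35.5 − j158)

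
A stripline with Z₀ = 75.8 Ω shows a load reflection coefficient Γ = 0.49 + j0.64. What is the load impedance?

Z_L ≈ 39.6 + j145 Ω

Z_L = Z_0·(1 + Γ)/(1 − Γ) = 75.8·(1.49 + j0.64)/(0.51 − j0.64)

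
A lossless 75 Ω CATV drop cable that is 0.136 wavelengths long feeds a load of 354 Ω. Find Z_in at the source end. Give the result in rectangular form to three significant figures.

Z_in ≈ 27 − j60.3 Ω

βl = 2π × 0.136 = 49°
tan(βl) = tan(49°) = 1.15
Z_in = Z_0·(Z_L + jZ_0·tanβl)/(Z_0 + jZ_L·tanβl)
     = 75·(354 + j86.2)/(75 + j407)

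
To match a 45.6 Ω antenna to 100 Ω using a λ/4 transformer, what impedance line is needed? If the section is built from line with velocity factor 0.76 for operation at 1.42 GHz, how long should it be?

Z_qwt ≈ 67.5 Ω; length ≈ 4.01 cm

Z_qwt = √(Z_0·R_L) = √(100 × 45.6) = √4560
λ = 0.76·c/f = 0.161 m, so l = λ/4 = 0.0401 m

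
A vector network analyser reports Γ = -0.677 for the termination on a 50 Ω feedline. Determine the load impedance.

Z_L = Z_0·(1 + Γ)/(1 − Γ) = 50·(0.323)/(1.68)

Z_L ≈ 9.63 Ω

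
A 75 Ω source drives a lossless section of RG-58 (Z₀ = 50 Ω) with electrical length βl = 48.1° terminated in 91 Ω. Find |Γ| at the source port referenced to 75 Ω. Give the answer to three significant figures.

tan(βl) = 1.11
Z_in = Z_0·(Z_L + jZ_0·tanβl)/(Z_0 + jZ_L·tanβl) = 39.9 − j25.2 Ω
Γ_s = (Z_in − Z_s)/(Z_in + Z_s) = (-35.1 − j25.2)/(115 − j25.2), |Γ_s| = 0.367

|Γ| ≈ 0.367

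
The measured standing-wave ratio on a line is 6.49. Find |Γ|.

|Γ| ≈ 0.733

|Γ| = (S − 1)/(S + 1) = (6.49 − 1)/(6.49 + 1) = 5.49/7.49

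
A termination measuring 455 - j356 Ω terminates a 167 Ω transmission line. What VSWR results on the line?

VSWR ≈ 4.54

Γ = (Z_L − Z_0)/(Z_L + Z_0) = (288 − j356)/(622 − j356)
|Γ| = 458/717 = 0.639
VSWR = (1 + |Γ|)/(1 − |Γ|) = 1.64/0.361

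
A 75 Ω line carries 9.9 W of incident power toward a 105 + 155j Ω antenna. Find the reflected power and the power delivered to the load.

|Γ| = |(30 + j155)/(180 + j155)| = 0.665
|Γ|² = 0.442
P_refl = |Γ|²·P_inc = 4.37 W, P_del = (1 − |Γ|²)·P_inc = 5.53 W

P_reflected ≈ 4.37 W; P_delivered ≈ 5.53 W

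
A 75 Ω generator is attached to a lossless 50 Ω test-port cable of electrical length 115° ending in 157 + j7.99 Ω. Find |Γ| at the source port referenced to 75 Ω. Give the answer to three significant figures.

|Γ| ≈ 0.624

tan(βl) = -2.14
Z_in = Z_0·(Z_L + jZ_0·tanβl)/(Z_0 + jZ_L·tanβl) = 18.6 + j19.6 Ω
Γ_s = (Z_in − Z_s)/(Z_in + Z_s) = (-56.4 + j19.6)/(93.6 + j19.6), |Γ_s| = 0.624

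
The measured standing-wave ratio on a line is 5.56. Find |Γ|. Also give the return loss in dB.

|Γ| ≈ 0.695; return loss ≈ 3.16 dB

|Γ| = (S − 1)/(S + 1) = (5.56 − 1)/(5.56 + 1) = 4.56/6.56
RL = −20·log₁₀|Γ| = −20·log₁₀(0.695)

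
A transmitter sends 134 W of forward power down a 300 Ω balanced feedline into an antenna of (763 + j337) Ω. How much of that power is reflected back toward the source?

|Γ| = |(463 + j337)/(1063 + j337)| = 0.514
|Γ|² = 0.264
P_refl = |Γ|²·P_inc = 35.3 W, P_del = (1 − |Γ|²)·P_inc = 98.7 W

P_reflected ≈ 35.3 W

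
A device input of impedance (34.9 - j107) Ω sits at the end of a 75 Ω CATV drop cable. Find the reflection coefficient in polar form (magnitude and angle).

Γ ≈ 0.745 ∠ -66.3°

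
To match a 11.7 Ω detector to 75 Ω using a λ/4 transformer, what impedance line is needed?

Z_qwt ≈ 29.6 Ω

Z_qwt = √(Z_0·R_L) = √(75 × 11.7) = √877.5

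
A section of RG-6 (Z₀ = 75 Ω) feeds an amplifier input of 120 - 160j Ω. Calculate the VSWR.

VSWR ≈ 4.86

Γ = (Z_L − Z_0)/(Z_L + Z_0) = (45 − j160)/(195 − j160)
|Γ| = 166/252 = 0.659
VSWR = (1 + |Γ|)/(1 − |Γ|) = 1.66/0.341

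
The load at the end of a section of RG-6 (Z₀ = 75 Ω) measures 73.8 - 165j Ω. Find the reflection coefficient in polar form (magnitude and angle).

Γ ≈ 0.743 ∠ -42.5°

Γ = (Z_L − Z_0)/(Z_L + Z_0) = (-1.2 − j165)/(148.8 − j165)
|Γ| = 165/222 = 0.743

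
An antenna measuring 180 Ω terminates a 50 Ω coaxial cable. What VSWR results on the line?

VSWR ≈ 3.6

Γ = (180 − 50)/(180 + 50) = 0.565
VSWR = (1 + 0.565)/(1 − 0.565)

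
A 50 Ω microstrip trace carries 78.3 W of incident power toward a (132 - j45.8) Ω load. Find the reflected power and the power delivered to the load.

P_reflected ≈ 19.6 W; P_delivered ≈ 58.7 W

|Γ| = |(82 − j45.8)/(182 − j45.8)| = 0.5
|Γ|² = 0.25
P_refl = |Γ|²·P_inc = 19.6 W, P_del = (1 − |Γ|²)·P_inc = 58.7 W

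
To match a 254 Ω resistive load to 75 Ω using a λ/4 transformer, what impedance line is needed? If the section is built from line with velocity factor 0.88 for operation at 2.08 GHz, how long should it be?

Z_qwt = √(Z_0·R_L) = √(75 × 254) = √19050
λ = 0.88·c/f = 0.127 m, so l = λ/4 = 0.0317 m

Z_qwt ≈ 138 Ω; length ≈ 3.17 cm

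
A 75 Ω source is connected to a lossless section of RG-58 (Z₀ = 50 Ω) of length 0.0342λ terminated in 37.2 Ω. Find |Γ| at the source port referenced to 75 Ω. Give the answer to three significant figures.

βl = 2π × 0.0342 = 12.3°
tan(βl) = 0.218
Z_in = Z_0·(Z_L + jZ_0·tanβl)/(Z_0 + jZ_L·tanβl) = 38 + j4.75 Ω
Γ_s = (Z_in − Z_s)/(Z_in + Z_s) = (-37 + j4.75)/(113 + j4.75), |Γ_s| = 0.33

|Γ| ≈ 0.33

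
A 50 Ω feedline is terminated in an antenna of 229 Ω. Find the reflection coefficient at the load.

Γ = (Z_L − Z_0)/(Z_L + Z_0) = (229 − 50)/(229 + 50) = 179/279

Γ = 0.642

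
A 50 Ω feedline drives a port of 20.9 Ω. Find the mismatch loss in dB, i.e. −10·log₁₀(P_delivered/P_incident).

mismatch loss ≈ 0.801 dB

Γ = (20.9 − 50)/(20.9 + 50) = -0.41
|Γ|² = 0.168, so P_del/P_inc = 1 − |Γ|² = 0.832
ML = −10·log₁₀(1 − |Γ|²)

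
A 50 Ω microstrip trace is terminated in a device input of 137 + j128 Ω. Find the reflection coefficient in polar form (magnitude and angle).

Γ ≈ 0.683 ∠ 21.4°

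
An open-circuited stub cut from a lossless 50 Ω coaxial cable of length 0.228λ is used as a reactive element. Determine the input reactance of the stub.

X_in ≈ -6.96 Ω (capacitive)

βl = 2π × 0.228 = 82.1°
tan(βl) = 7.19
For an open-circuited stub, Z_in = −jZ_0·cot(βl) = −jZ_0/tan(βl)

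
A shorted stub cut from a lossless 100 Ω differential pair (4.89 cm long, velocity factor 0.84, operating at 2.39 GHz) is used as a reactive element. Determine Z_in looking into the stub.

λ = v/f = 0.84·c / 2.39 GHz = 0.105 m
βl = 2π·l/λ = 2π × 0.464 = 167°
tan(βl) = -0.232
For a shorted stub, Z_in = jZ_0·tan(βl)

Z_in ≈ −j23.2 Ω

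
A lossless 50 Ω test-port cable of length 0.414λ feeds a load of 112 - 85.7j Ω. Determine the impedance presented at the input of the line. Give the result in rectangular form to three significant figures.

Z_in ≈ 84.3 + j85.1 Ω

βl = 2π × 0.414 = 149°
tan(βl) = tan(149°) = -0.6
Z_in = Z_0·(Z_L + jZ_0·tanβl)/(Z_0 + jZ_L·tanβl)
     = 50·(112 − j116)/(-1.41 − j67.2)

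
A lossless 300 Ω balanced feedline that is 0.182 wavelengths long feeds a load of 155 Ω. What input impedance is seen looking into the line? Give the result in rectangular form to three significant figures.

Z_in ≈ 395 + j211 Ω

βl = 2π × 0.182 = 65.5°
tan(βl) = tan(65.5°) = 2.2
Z_in = Z_0·(Z_L + jZ_0·tanβl)/(Z_0 + jZ_L·tanβl)
     = 300·(155 + j659)/(300 + j340)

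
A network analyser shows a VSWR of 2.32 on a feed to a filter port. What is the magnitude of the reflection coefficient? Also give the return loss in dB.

|Γ| = (S − 1)/(S + 1) = (2.32 − 1)/(2.32 + 1) = 1.32/3.32
RL = −20·log₁₀|Γ| = −20·log₁₀(0.398)

|Γ| ≈ 0.398; return loss ≈ 8.01 dB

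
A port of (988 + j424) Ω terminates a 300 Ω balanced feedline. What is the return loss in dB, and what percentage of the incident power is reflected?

Γ = (688 + j424)/(1288 + j424), |Γ| = 0.596
RL = −20·log₁₀(0.596) = 4.5 dB
P_refl/P_inc = |Γ|² = 0.355

RL ≈ 4.5 dB; 35.5% of incident power reflected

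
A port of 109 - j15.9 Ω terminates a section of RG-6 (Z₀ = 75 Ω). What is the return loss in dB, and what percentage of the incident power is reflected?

RL ≈ 13.8 dB; 4.13% of incident power reflected

Γ = (34 − j15.9)/(184 − j15.9), |Γ| = 0.203
RL = −20·log₁₀(0.203) = 13.8 dB
P_refl/P_inc = |Γ|² = 0.0413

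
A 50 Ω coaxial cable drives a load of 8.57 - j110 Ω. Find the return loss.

Γ = (-41.43 − j110)/(58.57 − j110), |Γ| = 0.943
RL = −20·log₁₀|Γ| = −20·log₁₀(0.943)

RL ≈ 0.508 dB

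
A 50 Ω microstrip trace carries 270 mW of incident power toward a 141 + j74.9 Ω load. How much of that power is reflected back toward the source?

P_reflected ≈ 89.1 mW

|Γ| = |(91 + j74.9)/(191 + j74.9)| = 0.574
|Γ|² = 0.33
P_refl = |Γ|²·P_inc = 89.1 mW, P_del = (1 − |Γ|²)·P_inc = 181 mW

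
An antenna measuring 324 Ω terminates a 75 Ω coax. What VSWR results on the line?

VSWR ≈ 4.32

Γ = (324 − 75)/(324 + 75) = 0.624
VSWR = (1 + 0.624)/(1 − 0.624)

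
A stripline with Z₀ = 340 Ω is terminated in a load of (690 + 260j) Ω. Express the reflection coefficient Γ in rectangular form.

Γ = (Z_L − Z_0)/(Z_L + Z_0) = (350 + j260)/(1030 + j260)

Γ ≈ 0.379 + j0.157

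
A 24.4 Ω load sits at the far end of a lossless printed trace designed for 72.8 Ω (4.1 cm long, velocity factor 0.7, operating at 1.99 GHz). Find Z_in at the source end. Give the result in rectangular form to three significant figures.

Z_in ≈ 38.7 − j50.4 Ω

λ = v/f = 0.7·c / 1.99 GHz = 0.106 m
βl = 2π·l/λ = 2π × 0.389 = 140°
tan(βl) = tan(140°) = -0.843
Z_in = Z_0·(Z_L + jZ_0·tanβl)/(Z_0 + jZ_L·tanβl)
     = 72.8·(24.4 − j61.4)/(72.8 − j20.6)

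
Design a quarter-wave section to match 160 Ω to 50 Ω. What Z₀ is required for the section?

Z_qwt ≈ 89.4 Ω

Z_qwt = √(Z_0·R_L) = √(50 × 160) = √8000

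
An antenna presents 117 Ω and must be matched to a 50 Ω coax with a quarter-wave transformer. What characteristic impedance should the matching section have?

Z_qwt ≈ 76.5 Ω

Z_qwt = √(Z_0·R_L) = √(50 × 117) = √5850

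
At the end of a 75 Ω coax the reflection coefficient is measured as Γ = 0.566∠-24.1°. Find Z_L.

Z_L ≈ 178 − j121 Ω

Z_L = Z_0·(1 + Γ)/(1 − Γ) = 75·(1.52 − j0.231)/(0.483 + j0.231)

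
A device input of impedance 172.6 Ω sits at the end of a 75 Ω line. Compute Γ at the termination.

Γ = 0.394

Γ = (Z_L − Z_0)/(Z_L + Z_0) = (172.6 − 75)/(172.6 + 75) = 97.6/247.6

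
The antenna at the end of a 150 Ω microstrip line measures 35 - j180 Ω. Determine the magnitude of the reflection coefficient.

|Γ| ≈ 0.828

Γ = (Z_L − Z_0)/(Z_L + Z_0) = (-115 − j180)/(185 − j180)
|Γ| = 214/258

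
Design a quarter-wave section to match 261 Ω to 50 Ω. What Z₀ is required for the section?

Z_qwt = √(Z_0·R_L) = √(50 × 261) = √13050

Z_qwt ≈ 114 Ω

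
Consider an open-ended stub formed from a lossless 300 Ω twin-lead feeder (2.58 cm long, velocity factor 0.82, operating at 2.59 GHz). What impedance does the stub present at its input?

λ = v/f = 0.82·c / 2.59 GHz = 0.095 m
βl = 2π·l/λ = 2π × 0.272 = 97.8°
tan(βl) = -7.31
For an open-ended stub, Z_in = −jZ_0·cot(βl) = −jZ_0/tan(βl)

Z_in ≈ +j41 Ω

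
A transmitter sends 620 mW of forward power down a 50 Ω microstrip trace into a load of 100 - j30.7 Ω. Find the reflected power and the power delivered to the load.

P_reflected ≈ 91 mW; P_delivered ≈ 529 mW

|Γ| = |(50 − j30.7)/(150 − j30.7)| = 0.383
|Γ|² = 0.147
P_refl = |Γ|²·P_inc = 91 mW, P_del = (1 − |Γ|²)·P_inc = 529 mW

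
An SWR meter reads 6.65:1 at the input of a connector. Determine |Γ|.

|Γ| = (S − 1)/(S + 1) = (6.65 − 1)/(6.65 + 1) = 5.65/7.65

|Γ| ≈ 0.739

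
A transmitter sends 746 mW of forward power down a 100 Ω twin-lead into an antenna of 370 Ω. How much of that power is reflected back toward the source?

P_reflected ≈ 246 mW

Γ = (370 − 100)/(370 + 100) = 0.574
|Γ|² = 0.33
P_refl = |Γ|²·P_inc = 246 mW, P_del = (1 − |Γ|²)·P_inc = 500 mW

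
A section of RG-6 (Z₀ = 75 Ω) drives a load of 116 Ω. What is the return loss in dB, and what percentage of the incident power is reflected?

Γ = (116 − 75)/(116 + 75) = 0.215
RL = −20·log₁₀(0.215) = 13.4 dB
P_refl/P_inc = |Γ|² = 0.0461

RL ≈ 13.4 dB; 4.61% of incident power reflected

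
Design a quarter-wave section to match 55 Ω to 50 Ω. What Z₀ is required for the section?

Z_qwt ≈ 52.4 Ω

Z_qwt = √(Z_0·R_L) = √(50 × 55) = √2750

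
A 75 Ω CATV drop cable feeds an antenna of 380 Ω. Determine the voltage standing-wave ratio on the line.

VSWR ≈ 5.07

For a purely resistive load, VSWR = R_L/Z_0 or Z_0/R_L (whichever > 1) = 380/75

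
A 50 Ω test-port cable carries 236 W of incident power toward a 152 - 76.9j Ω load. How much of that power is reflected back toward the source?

P_reflected ≈ 82.4 W

|Γ| = |(102 − j76.9)/(202 − j76.9)| = 0.591
|Γ|² = 0.349
P_refl = |Γ|²·P_inc = 82.4 W, P_del = (1 − |Γ|²)·P_inc = 154 W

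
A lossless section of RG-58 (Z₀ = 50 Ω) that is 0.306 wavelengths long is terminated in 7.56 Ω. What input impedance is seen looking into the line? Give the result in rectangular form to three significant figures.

Z_in ≈ 54.4 − j114 Ω

βl = 2π × 0.306 = 110°
tan(βl) = tan(110°) = -2.72
Z_in = Z_0·(Z_L + jZ_0·tanβl)/(Z_0 + jZ_L·tanβl)
     = 50·(7.56 − j136)/(50 − j20.6)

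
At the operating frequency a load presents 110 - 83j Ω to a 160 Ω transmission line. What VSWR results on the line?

VSWR ≈ 2.04

Γ = (Z_L − Z_0)/(Z_L + Z_0) = (-50 − j83)/(270 − j83)
|Γ| = 96.9/282 = 0.343
VSWR = (1 + |Γ|)/(1 − |Γ|) = 1.34/0.657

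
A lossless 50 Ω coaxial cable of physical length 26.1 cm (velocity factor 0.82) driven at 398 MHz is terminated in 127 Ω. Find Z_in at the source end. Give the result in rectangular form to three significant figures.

λ = v/f = 0.82·c / 398 MHz = 0.618 m
βl = 2π·l/λ = 2π × 0.422 = 152°
tan(βl) = tan(152°) = -0.531
Z_in = Z_0·(Z_L + jZ_0·tanβl)/(Z_0 + jZ_L·tanβl)
     = 50·(127 − j26.6)/(50 − j67.5)

Z_in ≈ 57.7 + j51.3 Ω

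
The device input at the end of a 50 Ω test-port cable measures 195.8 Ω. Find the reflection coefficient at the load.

Γ = (Z_L − Z_0)/(Z_L + Z_0) = (195.8 − 50)/(195.8 + 50) = 145.8/245.8

Γ = 0.593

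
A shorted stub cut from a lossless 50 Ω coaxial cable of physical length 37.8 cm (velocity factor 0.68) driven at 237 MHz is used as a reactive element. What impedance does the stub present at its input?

λ = v/f = 0.68·c / 237 MHz = 0.861 m
βl = 2π·l/λ = 2π × 0.439 = 158°
tan(βl) = -0.402
For a shorted stub, Z_in = jZ_0·tan(βl)

Z_in ≈ −j20.1 Ω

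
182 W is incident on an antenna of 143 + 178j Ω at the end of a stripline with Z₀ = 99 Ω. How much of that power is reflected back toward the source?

|Γ| = |(44 + j178)/(242 + j178)| = 0.61
|Γ|² = 0.373
P_refl = |Γ|²·P_inc = 67.8 W, P_del = (1 − |Γ|²)·P_inc = 114 W

P_reflected ≈ 67.8 W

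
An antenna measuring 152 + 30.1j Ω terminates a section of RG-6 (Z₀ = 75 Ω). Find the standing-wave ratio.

Γ = (Z_L − Z_0)/(Z_L + Z_0) = (77 + j30.1)/(227 + j30.1)
|Γ| = 82.7/229 = 0.361
VSWR = (1 + |Γ|)/(1 − |Γ|) = 1.36/0.639

VSWR ≈ 2.13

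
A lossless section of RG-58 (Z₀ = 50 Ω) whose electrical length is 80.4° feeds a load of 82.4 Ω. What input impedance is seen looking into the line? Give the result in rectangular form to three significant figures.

Z_in ≈ 30.9 − j5.29 Ω

tan(βl) = tan(80.4°) = 5.91
Z_in = Z_0·(Z_L + jZ_0·tanβl)/(Z_0 + jZ_L·tanβl)
     = 50·(82.4 + j296)/(50 + j487)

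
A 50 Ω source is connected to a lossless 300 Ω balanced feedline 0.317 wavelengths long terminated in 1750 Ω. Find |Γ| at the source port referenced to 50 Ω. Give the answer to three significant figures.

βl = 2π × 0.317 = 114°
tan(βl) = -2.23
Z_in = Z_0·(Z_L + jZ_0·tanβl)/(Z_0 + jZ_L·tanβl) = 61.4 + j130 Ω
Γ_s = (Z_in − Z_s)/(Z_in + Z_s) = (11.4 + j130)/(111 + j130), |Γ_s| = 0.761

|Γ| ≈ 0.761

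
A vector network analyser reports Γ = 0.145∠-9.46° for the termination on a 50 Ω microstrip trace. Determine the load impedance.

Z_L ≈ 66.6 − j3.24 Ω

Z_L = Z_0·(1 + Γ)/(1 − Γ) = 50·(1.14 − j0.0238)/(0.857 + j0.0238)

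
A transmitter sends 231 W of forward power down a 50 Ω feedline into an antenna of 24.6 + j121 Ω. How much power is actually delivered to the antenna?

P_delivered ≈ 56.2 W

|Γ| = |(-25.4 + j121)/(74.6 + j121)| = 0.87
|Γ|² = 0.757
P_refl = |Γ|²·P_inc = 175 W, P_del = (1 − |Γ|²)·P_inc = 56.2 W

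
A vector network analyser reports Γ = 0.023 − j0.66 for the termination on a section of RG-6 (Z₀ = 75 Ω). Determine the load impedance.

Z_L ≈ 30.4 − j71.2 Ω

Z_L = Z_0·(1 + Γ)/(1 − Γ) = 75·(1.02 − j0.66)/(0.977 + j0.66)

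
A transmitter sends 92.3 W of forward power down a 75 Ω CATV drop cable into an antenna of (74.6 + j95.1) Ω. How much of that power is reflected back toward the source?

P_reflected ≈ 26.6 W

|Γ| = |(-0.4 + j95.1)/(149.6 + j95.1)| = 0.536
|Γ|² = 0.288
P_refl = |Γ|²·P_inc = 26.6 W, P_del = (1 − |Γ|²)·P_inc = 65.7 W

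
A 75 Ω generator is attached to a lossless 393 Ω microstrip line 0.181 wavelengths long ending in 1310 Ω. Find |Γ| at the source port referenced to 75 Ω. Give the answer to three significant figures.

βl = 2π × 0.181 = 65.2°
tan(βl) = 2.16
Z_in = Z_0·(Z_L + jZ_0·tanβl)/(Z_0 + jZ_L·tanβl) = 140 − j162 Ω
Γ_s = (Z_in − Z_s)/(Z_in + Z_s) = (65.5 − j162)/(215 − j162), |Γ_s| = 0.649

|Γ| ≈ 0.649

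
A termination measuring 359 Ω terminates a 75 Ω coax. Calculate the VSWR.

For a purely resistive load, VSWR = R_L/Z_0 or Z_0/R_L (whichever > 1) = 359/75

VSWR ≈ 4.79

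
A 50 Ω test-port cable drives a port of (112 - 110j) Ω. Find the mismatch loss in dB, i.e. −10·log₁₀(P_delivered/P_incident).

Γ = (62 − j110)/(162 − j110), |Γ| = 0.645
|Γ|² = 0.416, so P_del/P_inc = 1 − |Γ|² = 0.584
ML = −10·log₁₀(1 − |Γ|²)

mismatch loss ≈ 2.33 dB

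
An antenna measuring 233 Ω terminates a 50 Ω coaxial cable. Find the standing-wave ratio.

VSWR ≈ 4.66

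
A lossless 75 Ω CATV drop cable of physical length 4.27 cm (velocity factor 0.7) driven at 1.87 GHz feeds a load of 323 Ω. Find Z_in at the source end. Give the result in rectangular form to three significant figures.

λ = v/f = 0.7·c / 1.87 GHz = 0.112 m
βl = 2π·l/λ = 2π × 0.38 = 137°
tan(βl) = tan(137°) = -0.936
Z_in = Z_0·(Z_L + jZ_0·tanβl)/(Z_0 + jZ_L·tanβl)
     = 75·(323 − j70.2)/(75 − j302)

Z_in ≈ 35.1 + j71.4 Ω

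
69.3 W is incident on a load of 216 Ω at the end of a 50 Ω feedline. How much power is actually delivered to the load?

Γ = (216 − 50)/(216 + 50) = 0.624
|Γ|² = 0.389
P_refl = |Γ|²·P_inc = 27 W, P_del = (1 − |Γ|²)·P_inc = 42.3 W

P_delivered ≈ 42.3 W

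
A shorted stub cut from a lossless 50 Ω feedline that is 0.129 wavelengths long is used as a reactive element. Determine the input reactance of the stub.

βl = 2π × 0.129 = 46.4°
tan(βl) = 1.05
For a shorted stub, Z_in = jZ_0·tan(βl)

X_in ≈ 52.6 Ω (inductive)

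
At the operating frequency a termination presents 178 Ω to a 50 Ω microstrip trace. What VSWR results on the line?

Γ = (178 − 50)/(178 + 50) = 0.561
VSWR = (1 + 0.561)/(1 − 0.561)

VSWR ≈ 3.56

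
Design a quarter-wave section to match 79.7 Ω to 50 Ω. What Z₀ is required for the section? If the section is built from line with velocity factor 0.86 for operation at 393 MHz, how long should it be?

Z_qwt ≈ 63.1 Ω; length ≈ 16.4 cm

Z_qwt = √(Z_0·R_L) = √(50 × 79.7) = √3985
λ = 0.86·c/f = 0.656 m, so l = λ/4 = 0.164 m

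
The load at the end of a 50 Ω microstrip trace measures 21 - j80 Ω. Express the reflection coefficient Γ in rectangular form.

Γ ≈ 0.379 − j0.699

Γ = (Z_L − Z_0)/(Z_L + Z_0) = (-29 − j80)/(71 − j80)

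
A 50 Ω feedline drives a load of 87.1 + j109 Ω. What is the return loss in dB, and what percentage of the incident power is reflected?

RL ≈ 3.64 dB; 43.2% of incident power reflected

Γ = (37.1 + j109)/(137.1 + j109), |Γ| = 0.657
RL = −20·log₁₀(0.657) = 3.64 dB
P_refl/P_inc = |Γ|² = 0.432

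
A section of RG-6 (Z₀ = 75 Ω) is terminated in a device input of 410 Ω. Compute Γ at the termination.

Γ = 0.691

Γ = (Z_L − Z_0)/(Z_L + Z_0) = (410 − 75)/(410 + 75) = 335/485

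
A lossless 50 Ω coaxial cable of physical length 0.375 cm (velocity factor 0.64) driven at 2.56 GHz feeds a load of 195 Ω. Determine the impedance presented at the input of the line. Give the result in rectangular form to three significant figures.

Z_in ≈ 82.7 − j88.6 Ω

λ = v/f = 0.64·c / 2.56 GHz = 0.075 m
βl = 2π·l/λ = 2π × 0.05 = 18°
tan(βl) = tan(18°) = 0.325
Z_in = Z_0·(Z_L + jZ_0·tanβl)/(Z_0 + jZ_L·tanβl)
     = 50·(195 + j16.2)/(50 + j63.4)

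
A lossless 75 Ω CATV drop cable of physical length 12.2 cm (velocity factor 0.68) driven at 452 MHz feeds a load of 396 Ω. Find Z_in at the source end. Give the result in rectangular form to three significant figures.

λ = v/f = 0.68·c / 452 MHz = 0.451 m
βl = 2π·l/λ = 2π × 0.27 = 97.3°
tan(βl) = tan(97.3°) = -7.79
Z_in = Z_0·(Z_L + jZ_0·tanβl)/(Z_0 + jZ_L·tanβl)
     = 75·(396 − j584)/(75 − j3090)

Z_in ≈ 14.4 + j9.27 Ω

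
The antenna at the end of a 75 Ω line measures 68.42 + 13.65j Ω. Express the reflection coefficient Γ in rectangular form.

Γ = (Z_L − Z_0)/(Z_L + Z_0) = (-6.58 + j13.65)/(143.4 + j13.65)

Γ ≈ -0.0365 + j0.0986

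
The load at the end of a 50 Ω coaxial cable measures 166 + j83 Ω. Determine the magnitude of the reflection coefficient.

|Γ| ≈ 0.616

Γ = (Z_L − Z_0)/(Z_L + Z_0) = (116 + j83)/(216 + j83)
|Γ| = 143/231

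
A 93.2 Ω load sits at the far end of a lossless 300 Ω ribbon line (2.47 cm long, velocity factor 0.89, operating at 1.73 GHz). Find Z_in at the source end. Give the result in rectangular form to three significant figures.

λ = v/f = 0.89·c / 1.73 GHz = 0.154 m
βl = 2π·l/λ = 2π × 0.16 = 57.6°
tan(βl) = tan(57.6°) = 1.58
Z_in = Z_0·(Z_L + jZ_0·tanβl)/(Z_0 + jZ_L·tanβl)
     = 300·(93.2 + j473)/(300 + j147)

Z_in ≈ 262 + j345 Ω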